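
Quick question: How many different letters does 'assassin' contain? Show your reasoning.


Unique letters in 'assassin': {a, i, n, s} = 4 distinct letters.

4


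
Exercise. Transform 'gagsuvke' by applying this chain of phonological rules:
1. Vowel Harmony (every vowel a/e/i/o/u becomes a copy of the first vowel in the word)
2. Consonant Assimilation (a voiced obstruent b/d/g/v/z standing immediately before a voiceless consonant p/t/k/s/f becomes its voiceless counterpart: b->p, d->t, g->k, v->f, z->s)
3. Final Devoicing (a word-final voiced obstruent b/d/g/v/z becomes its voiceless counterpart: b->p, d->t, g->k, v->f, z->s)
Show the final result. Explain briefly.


Starting form: 'gagsuvke'
Rule 1: Vowel Harmony: all vowels become 'a' (matching first vowel). 'gagsuvke' -> 'gagsavka'
Rule 2: Consonant Assimilation: voiced obstruent before voiceless consonant becomes voiceless ('gs' -> 'ks', 'vk' -> 'fk'). 'gagsavka' -> 'gaksafka'
Rule 3: Final Devoicing: the word ends in the vowel 'a', not a consonant. No change.
Final form: 'gaksafka'

gaksafka


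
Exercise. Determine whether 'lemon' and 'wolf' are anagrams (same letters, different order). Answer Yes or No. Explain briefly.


Sorted letters of 'lemon': 'elmno'
Sorted letters of 'wolf': 'flow'
They do not match.

No


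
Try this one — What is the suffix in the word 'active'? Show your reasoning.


The word 'active' = 'act' (root) + '-ive' (suffix). The suffix is '-ive'.

ive


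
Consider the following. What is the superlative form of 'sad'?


Apply superlative formation (double final consonant, add -est): 'sad' -> 'saddest'.

saddest


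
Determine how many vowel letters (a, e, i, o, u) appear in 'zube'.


Vowels in 'zube': u, e = 2 vowels.

2


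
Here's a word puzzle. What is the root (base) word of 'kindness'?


Remove suffix '-ness' from 'kindness' to get root 'kind'.

kind


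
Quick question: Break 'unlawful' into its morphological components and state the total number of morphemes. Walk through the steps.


Step 1: Identify prefix: 'un' (meaning: not/reverse)
Step 2: Identify root: 'law'
Step 3: Identify suffix(es): 'ful'
Decomposition: un- (prefix: not/reverse) + law (root) + -ful (suffix: full of)
Total morphemes: 3

3 morphemes (un- (prefix: not/reverse) + law (root) + -ful (suffix: full of))


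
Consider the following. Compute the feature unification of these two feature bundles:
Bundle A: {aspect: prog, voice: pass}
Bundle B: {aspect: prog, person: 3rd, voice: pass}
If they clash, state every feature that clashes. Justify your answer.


Compare features:
aspect: A=prog vs B=prog -> unified: prog
person: A=_ vs B=3rd -> unified: 3rd
voice: A=pass vs B=pass -> unified: pass
No clashes found.

Unified: {aspect: prog, person: 3rd, voice: pass}


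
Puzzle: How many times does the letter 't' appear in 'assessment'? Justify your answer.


Letter 't' in 'assessment': found at position(s) 10 = 1 occurrence(s).

1


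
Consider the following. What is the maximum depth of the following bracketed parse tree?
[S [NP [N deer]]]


Count bracket nesting levels:
'[' at pos 0: depth = 1
'[' at pos 3: depth = 2
'[' at pos 7: depth = 3
Maximum depth reached: 3

3


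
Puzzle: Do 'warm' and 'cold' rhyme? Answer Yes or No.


Rime (stressed vowel + following sounds) of 'warm': -arm = /ɔːrm/
Rime of 'cold': -old = /oʊld/
/ɔːrm/ and /oʊld/ are different ending sounds, so the words do not rhyme.

No


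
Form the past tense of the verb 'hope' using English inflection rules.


Apply rule: Add -d (word ends in -e). 'hope' becomes 'hoped'.

hoped


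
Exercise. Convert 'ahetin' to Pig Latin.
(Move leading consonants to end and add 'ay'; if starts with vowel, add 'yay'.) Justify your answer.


'ahetin' starts with a vowel, so add 'yay': 'ahetinyay'.

ahetinyay


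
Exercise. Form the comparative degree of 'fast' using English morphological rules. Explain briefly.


Apply comparative formation (add -er): 'fast' -> 'faster'.

faster


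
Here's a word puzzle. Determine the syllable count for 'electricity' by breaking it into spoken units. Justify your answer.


Break 'electricity' into syllables: e-lec-tric-i-ty -> e | lec | tric | i | ty = 5 syllables

5 syllables


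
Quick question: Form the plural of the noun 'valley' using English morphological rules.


Apply rule: Add -s. 'valley' becomes 'valleys'.

valleys


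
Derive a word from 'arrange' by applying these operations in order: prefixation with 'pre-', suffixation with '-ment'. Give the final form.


Step 1: Add prefix 'pre-' to 'arrange' = 'prearrange'
Step 2: Add suffix '-ment' to 'prearrange' = 'prearrangement'

prearrangement


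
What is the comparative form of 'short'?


Apply comparative formation (add -er): 'short' -> 'shorter'.

shorter


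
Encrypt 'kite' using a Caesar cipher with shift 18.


Shift each letter by 18: k -> c, i -> a, t -> l, e -> w. Result: 'calw'.

calw


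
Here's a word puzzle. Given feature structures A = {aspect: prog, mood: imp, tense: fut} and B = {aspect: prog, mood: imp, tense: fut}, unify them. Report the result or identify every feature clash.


Compare features:
aspect: A=prog vs B=prog -> unified: prog
mood: A=imp vs B=imp -> unified: imp
tense: A=fut vs B=fut -> unified: fut
No clashes found.

Unified: {aspect: prog, mood: imp, tense: fut}


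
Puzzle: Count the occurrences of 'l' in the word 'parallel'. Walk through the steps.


Letter 'l' in 'parallel': found at position(s) 5, 6, 8 = 3 occurrence(s).

3


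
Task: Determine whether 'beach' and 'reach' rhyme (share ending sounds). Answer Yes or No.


Rime (stressed vowel + following sounds) of 'beach': -each = /iːtʃ/
Rime of 'reach': -each = /iːtʃ/
/iːtʃ/ and /iːtʃ/ are the same ending sound, so the words rhyme.

Yes


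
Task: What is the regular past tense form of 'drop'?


Apply rule: Double final consonant and add -ed. 'drop' becomes 'dropped'.

dropped


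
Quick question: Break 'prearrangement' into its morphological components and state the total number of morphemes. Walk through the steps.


Step 1: Identify prefix: 'pre' (meaning: before)
Step 2: Identify root: 'arrange'
Step 3: Identify suffix(es): 'ment'
Decomposition: pre- (prefix: before) + arrange (root) + -ment (suffix: action/result)
Total morphemes: 3

3 morphemes (pre- (prefix: before) + arrange (root) + -ment (suffix: action/result))


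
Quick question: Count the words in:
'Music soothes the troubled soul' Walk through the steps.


Split into words: Music | soothes | the | troubled | soul = 5 words.

5


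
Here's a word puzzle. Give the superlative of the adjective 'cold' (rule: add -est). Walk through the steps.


Apply superlative formation (add -est): 'cold' -> 'coldest'.

coldest


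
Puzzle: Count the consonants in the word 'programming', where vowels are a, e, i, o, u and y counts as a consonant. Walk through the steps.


Consonants in 'programming': p, r, g, r, m, m, n, g = 8 consonants.

8


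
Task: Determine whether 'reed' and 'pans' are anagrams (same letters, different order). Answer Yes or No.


Sorted letters of 'reed': 'deer'
Sorted letters of 'pans': 'anps'
They do not match.

No


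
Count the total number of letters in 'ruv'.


Spell out 'ruv' and number each letter: r(1), u(2), v(3). Total: 3 letters.

3


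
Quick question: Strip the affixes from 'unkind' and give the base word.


Remove prefix 'un' from 'unkind' to get root 'kind'.

kind


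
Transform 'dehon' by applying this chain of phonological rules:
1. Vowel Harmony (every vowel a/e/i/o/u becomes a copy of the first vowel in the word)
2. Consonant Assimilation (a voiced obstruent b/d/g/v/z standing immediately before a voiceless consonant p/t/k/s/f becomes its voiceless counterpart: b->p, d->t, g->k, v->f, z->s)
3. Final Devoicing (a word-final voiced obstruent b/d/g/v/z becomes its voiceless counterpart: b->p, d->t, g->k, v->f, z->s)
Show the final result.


Starting form: 'dehon'
Rule 1: Vowel Harmony: all vowels become 'e' (matching first vowel). 'dehon' -> 'dehen'
Rule 2: Consonant Assimilation: no voiced obstruent (b/d/g/v/z) stands immediately before a voiceless consonant (p/t/k/s/f). No change.
Rule 3: Final Devoicing: final consonant 'n' is not one of the voiced obstruents b/d/g/v/z. No change.
Final form: 'dehen'

dehen


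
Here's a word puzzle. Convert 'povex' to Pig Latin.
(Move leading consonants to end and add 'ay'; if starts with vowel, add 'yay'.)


'povex': move consonant cluster 'p' to end and add 'ay': 'ovexpay'.

ovexpay


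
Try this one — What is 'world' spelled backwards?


Reverse 'world' character by character: 'dlrow'.

dlrow


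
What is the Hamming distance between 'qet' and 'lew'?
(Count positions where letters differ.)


Alignment:
Position 1: 'q' vs 'l' = DIFFER
Position 2: 'e' vs 'e' = match
Position 3: 't' vs 'w' = DIFFER
Total differences: 2

2


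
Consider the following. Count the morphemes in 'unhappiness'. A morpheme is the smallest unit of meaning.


Decomposition: un- (prefix) + happy (root) + -ness (suffix) = 3 morpheme(s)

3 morphemes


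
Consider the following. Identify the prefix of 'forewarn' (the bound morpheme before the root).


The word 'forewarn' = 'fore' (prefix) + 'warn' (root). The prefix is 'fore'.

fore


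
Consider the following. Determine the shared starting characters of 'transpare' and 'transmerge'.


Compare from the start: 5 characters match: 'trans'. Mismatch at position 6: 'p' vs 'm'.

trans


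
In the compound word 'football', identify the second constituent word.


Split 'football' into 'foot' + 'ball'. The second part is 'ball'.

ball


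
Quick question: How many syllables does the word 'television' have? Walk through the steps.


Break 'television' into syllables: tel-e-vi-sion -> tel | e | vi | sion = 4 syllables

4 syllables


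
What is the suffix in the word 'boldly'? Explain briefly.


The word 'boldly' = 'bold' (root) + '-ly' (suffix). The suffix is '-ly'.

ly


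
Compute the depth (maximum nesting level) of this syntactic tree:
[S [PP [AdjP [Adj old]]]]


Count bracket nesting levels:
'[' at pos 0: depth = 1
'[' at pos 3: depth = 2
'[' at pos 7: depth = 3
'[' at pos 13: depth = 4
Maximum depth reached: 4

4


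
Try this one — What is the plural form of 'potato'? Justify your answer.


Apply rule: Add -es (consonant + o). 'potato' becomes 'potatoes'.

potatoes


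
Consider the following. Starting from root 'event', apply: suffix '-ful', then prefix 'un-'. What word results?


Step 1: Add suffix '-ful' to 'event' = 'eventful'
Step 2: Add prefix 'un-' to 'eventful' = 'uneventful'

uneventful


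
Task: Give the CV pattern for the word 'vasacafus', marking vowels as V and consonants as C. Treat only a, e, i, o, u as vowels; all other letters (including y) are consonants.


Letter mapping: v = C, a = V, s = C, a = V, c = C, a = V, f = C, u = V, s = C.

CVCVCVCVC


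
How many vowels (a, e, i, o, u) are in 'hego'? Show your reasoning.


Vowels in 'hego': e, o = 2 vowels.

2


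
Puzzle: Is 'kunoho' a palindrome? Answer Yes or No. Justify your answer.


Forward: 'kunoho'
Reversed: 'ohonuk'
They differ.

No


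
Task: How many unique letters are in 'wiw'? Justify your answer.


Unique letters in 'wiw': {i, w} = 2 distinct letters.

2


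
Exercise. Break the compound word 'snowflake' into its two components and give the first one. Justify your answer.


Split 'snowflake' into 'snow' + 'flake'. The first part is 'snow'.

snow


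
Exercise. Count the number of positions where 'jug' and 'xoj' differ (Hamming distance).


Alignment:
Position 1: 'j' vs 'x' = DIFFER
Position 2: 'u' vs 'o' = DIFFER
Position 3: 'g' vs 'j' = DIFFER
Total differences: 3

3


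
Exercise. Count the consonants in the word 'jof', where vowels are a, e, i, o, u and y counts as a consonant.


Consonants in 'jof': j, f = 2 consonants.

2


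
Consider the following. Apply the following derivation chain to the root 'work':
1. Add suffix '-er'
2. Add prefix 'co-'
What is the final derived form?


Step 1: Add suffix '-er' to 'work' = 'worker'
Step 2: Add prefix 'co-' to 'worker' = 'coworker'

coworker


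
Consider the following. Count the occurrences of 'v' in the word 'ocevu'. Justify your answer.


Letter 'v' in 'ocevu': found at position(s) 4 = 1 occurrence(s).

1


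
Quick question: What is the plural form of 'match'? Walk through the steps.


Apply rule: Add -es (sibilant/fricative ending). 'match' becomes 'matches'.

matches


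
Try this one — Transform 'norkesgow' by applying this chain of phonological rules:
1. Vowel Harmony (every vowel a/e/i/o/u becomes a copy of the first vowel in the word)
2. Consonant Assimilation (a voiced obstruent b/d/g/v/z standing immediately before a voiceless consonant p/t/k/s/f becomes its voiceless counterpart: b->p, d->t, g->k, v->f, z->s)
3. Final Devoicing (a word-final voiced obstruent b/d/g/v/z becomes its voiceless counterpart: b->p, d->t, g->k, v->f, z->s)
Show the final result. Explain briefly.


Starting form: 'norkesgow'
Rule 1: Vowel Harmony: all vowels become 'o' (matching first vowel). 'norkesgow' -> 'norkosgow'
Rule 2: Consonant Assimilation: no voiced obstruent (b/d/g/v/z) stands immediately before a voiceless consonant (p/t/k/s/f). No change.
Rule 3: Final Devoicing: final consonant 'w' is not one of the voiced obstruents b/d/g/v/z. No change.
Final form: 'norkosgow'

norkosgow


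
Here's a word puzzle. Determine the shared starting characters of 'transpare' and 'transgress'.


Compare from the start: 5 characters match: 'trans'. Mismatch at position 6: 'p' vs 'g'.

trans


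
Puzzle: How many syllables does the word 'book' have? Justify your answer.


Break 'book' into syllables: book -> book = 1 syllable

1 syllable


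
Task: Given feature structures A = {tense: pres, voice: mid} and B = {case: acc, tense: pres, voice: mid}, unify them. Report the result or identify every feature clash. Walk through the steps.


Compare features:
case: A=_ vs B=acc -> unified: acc
tense: A=pres vs B=pres -> unified: pres
voice: A=mid vs B=mid -> unified: mid
No clashes found.

Unified: {case: acc, tense: pres, voice: mid}


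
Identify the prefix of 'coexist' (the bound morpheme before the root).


The word 'coexist' = 'co' (prefix) + 'exist' (root). The prefix is 'co'.

co


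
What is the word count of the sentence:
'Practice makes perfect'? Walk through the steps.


Split into words: Practice | makes | perfect = 3 words.

3


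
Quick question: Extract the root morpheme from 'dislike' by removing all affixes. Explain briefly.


Remove prefix 'dis' from 'dislike' to get root 'like'.

like


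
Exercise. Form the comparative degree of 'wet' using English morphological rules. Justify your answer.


Apply comparative formation (double final consonant, add -er): 'wet' -> 'wetter'.

wetter


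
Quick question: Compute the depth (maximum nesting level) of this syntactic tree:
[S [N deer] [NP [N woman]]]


Count bracket nesting levels:
'[' at pos 0: depth = 1
'[' at pos 3: depth = 2
'[' at pos 12: depth = 2
'[' at pos 16: depth = 3
Maximum depth reached: 3

3


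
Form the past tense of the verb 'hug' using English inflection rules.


Apply rule: Double final consonant and add -ed. 'hug' becomes 'hugged'.

hugged


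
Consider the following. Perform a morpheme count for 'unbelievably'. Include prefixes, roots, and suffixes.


Decomposition: un- (prefix) + believe (root) + -able (suffix) + -ly (suffix) = 4 morpheme(s)

4 morphemes


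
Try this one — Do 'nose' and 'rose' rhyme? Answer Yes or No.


Rime (stressed vowel + following sounds) of 'nose': -ose = /oʊz/
Rime of 'rose': -ose = /oʊz/
/oʊz/ and /oʊz/ are the same ending sound, so the words rhyme.

Yes


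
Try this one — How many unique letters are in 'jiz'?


Unique letters in 'jiz': {i, j, z} = 3 distinct letters.

3


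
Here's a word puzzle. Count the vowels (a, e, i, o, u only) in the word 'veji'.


Vowels in 'veji': e, i = 2 vowels.

2


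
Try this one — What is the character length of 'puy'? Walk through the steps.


Spell out 'puy' and number each letter: p(1), u(2), y(3). Total: 3 letters.

3


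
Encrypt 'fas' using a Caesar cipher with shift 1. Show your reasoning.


Shift each letter by 1: f -> g, a -> b, s -> t. Result: 'gbt'.

gbt


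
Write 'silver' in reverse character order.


Reverse 'silver' character by character: 'revlis'.

revlis


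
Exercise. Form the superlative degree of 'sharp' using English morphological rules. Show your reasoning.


Apply superlative formation (add -est): 'sharp' -> 'sharpest'.

sharpest


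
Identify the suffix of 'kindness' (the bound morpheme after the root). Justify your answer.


The word 'kindness' = 'kind' (root) + '-ness' (suffix). The suffix is '-ness'.

ness


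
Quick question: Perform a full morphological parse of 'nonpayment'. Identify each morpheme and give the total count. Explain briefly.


Step 1: Identify prefix: 'non' (meaning: not)
Step 2: Identify root: 'pay'
Step 3: Identify suffix(es): 'ment'
Decomposition: non- (prefix: not) + pay (root) + -ment (suffix: action/result)
Total morphemes: 3

3 morphemes (non- (prefix: not) + pay (root) + -ment (suffix: action/result))


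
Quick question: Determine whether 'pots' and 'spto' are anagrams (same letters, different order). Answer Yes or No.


Sorted letters of 'pots': 'opst'
Sorted letters of 'spto': 'opst'
They match.

Yes


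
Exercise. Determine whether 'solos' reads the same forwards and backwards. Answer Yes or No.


Forward: 'solos'
Reversed: 'solos'
They are identical.

Yes


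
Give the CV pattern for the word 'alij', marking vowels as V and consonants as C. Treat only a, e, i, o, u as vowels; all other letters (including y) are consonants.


Letter mapping: a = V, l = C, i = V, j = C.

VCVC


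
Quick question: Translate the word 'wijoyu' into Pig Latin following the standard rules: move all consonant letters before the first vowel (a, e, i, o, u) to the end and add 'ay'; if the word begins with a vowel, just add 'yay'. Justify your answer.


'wijoyu': move consonant cluster 'w' to end and add 'ay': 'ijoyuway'.

ijoyuway


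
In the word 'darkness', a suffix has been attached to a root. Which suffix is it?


The word 'darkness' = 'dark' (root) + '-ness' (suffix). The suffix is '-ness'.

ness


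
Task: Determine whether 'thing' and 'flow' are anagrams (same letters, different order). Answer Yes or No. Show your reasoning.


Sorted letters of 'thing': 'ghint'
Sorted letters of 'flow': 'flow'
They do not match.

No


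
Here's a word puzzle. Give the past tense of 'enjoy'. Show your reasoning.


Apply rule: Add -ed. 'enjoy' becomes 'enjoyed'.

enjoyed


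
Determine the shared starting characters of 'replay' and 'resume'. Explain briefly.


Compare from the start: 2 characters match: 're'. Mismatch at position 3: 'p' vs 's'.

re


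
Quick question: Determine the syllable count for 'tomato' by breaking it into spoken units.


Break 'tomato' into syllables: to-ma-to -> to | ma | to = 3 syllables

3 syllables


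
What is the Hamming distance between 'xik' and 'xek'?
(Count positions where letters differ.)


Alignment:
Position 1: 'x' vs 'x' = match
Position 2: 'i' vs 'e' = DIFFER
Position 3: 'k' vs 'k' = match
Total differences: 1

1


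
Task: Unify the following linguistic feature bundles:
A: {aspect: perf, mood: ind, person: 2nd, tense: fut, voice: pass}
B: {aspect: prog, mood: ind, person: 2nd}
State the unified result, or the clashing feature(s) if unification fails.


Compare features:
aspect: A=perf vs B=prog -> CLASH
mood: A=ind vs B=ind -> unified: ind
person: A=2nd vs B=2nd -> unified: 2nd
tense: A=fut vs B=_ -> unified: fut
voice: A=pass vs B=_ -> unified: pass
Clash detected on feature 'aspect' (perf vs prog); unification fails.

CLASH on 'aspect' (perf vs prog)


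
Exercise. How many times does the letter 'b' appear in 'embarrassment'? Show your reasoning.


Letter 'b' in 'embarrassment': found at position(s) 3 = 1 occurrence(s).

1


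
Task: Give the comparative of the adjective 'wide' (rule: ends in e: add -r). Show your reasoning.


Apply comparative formation (ends in e: add -r): 'wide' -> 'wider'.

wider


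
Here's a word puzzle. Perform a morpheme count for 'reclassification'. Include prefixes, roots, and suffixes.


Decomposition: re- (prefix) + class (root) + -ify (suffix) + -ation (suffix) = 4 morpheme(s)

4 morphemes


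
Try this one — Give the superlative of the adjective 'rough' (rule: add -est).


Apply superlative formation (add -est): 'rough' -> 'roughest'.

roughest


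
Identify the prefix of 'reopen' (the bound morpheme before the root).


The word 'reopen' = 're' (prefix) + 'open' (root). The prefix is 're'.

re


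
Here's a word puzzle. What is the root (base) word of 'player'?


Remove suffix '-er' from 'player' to get root 'play'.

play


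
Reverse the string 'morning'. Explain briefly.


Reverse 'morning' character by character: 'gninrom'.

gninrom


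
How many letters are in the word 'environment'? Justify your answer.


Spell out 'environment' and number each letter: e(1), n(2), v(3), i(4), r(5), o(6), n(7), m(8), e(9), n(10), t(11). Total: 11 letters.

11


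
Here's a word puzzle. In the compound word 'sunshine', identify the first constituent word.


Split 'sunshine' into 'sun' + 'shine'. The first part is 'sun'.

sun


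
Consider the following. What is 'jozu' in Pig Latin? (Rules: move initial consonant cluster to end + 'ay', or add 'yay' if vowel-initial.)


'jozu': move consonant cluster 'j' to end and add 'ay': 'ozujay'.

ozujay


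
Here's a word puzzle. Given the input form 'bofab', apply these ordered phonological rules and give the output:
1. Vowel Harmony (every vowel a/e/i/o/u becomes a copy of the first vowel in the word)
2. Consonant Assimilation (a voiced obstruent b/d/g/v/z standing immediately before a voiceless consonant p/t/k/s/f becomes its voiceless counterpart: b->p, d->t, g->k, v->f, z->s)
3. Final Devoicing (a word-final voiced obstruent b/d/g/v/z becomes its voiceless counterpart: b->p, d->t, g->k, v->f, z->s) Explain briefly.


Starting form: 'bofab'
Rule 1: Vowel Harmony: all vowels become 'o' (matching first vowel). 'bofab' -> 'bofob'
Rule 2: Consonant Assimilation: no voiced obstruent (b/d/g/v/z) stands immediately before a voiceless consonant (p/t/k/s/f). No change.
Rule 3: Final Devoicing: word-final voiced obstruent 'b' becomes voiceless 'p'. 'bofob' -> 'bofop'
Final form: 'bofop'

bofop


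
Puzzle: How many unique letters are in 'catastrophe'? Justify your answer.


Unique letters in 'catastrophe': {a, c, e, h, o, p, r, s, t} = 9 distinct letters.

9


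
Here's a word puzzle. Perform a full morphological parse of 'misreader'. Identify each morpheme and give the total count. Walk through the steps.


Step 1: Identify prefix: 'mis' (meaning: wrongly)
Step 2: Identify root: 'read'
Step 3: Identify suffix(es): 'er'
Decomposition: mis- (prefix: wrongly) + read (root) + -er (suffix: one who)
Total morphemes: 3

3 morphemes (mis- (prefix: wrongly) + read (root) + -er (suffix: one who))


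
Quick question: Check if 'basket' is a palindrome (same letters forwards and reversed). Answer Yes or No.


Forward: 'basket'
Reversed: 'teksab'
They differ.

No


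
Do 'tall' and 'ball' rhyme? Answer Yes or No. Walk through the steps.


Rime (stressed vowel + following sounds) of 'tall': -all = /ɔːl/
Rime of 'ball': -all = /ɔːl/
/ɔːl/ and /ɔːl/ are the same ending sound, so the words rhyme.

Yes


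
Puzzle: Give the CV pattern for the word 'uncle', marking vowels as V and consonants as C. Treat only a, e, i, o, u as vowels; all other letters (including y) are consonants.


Letter mapping: u = V, n = C, c = C, l = C, e = V.

VCCCV


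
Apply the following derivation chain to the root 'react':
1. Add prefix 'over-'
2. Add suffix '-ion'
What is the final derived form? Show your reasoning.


Step 1: Add prefix 'over-' to 'react' = 'overreact'
Step 2: Add suffix '-ion' to 'overreact' = 'overreaction'

overreaction


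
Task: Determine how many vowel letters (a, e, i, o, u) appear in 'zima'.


Vowels in 'zima': i, a = 2 vowels.

2


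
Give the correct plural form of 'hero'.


Apply rule: Add -es (consonant + o). 'hero' becomes 'heroes'.

heroes


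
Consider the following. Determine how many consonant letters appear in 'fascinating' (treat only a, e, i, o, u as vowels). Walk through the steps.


Consonants in 'fascinating': f, s, c, n, t, n, g = 7 consonants.

7


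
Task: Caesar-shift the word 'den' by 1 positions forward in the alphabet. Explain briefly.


Shift each letter by 1: d -> e, e -> f, n -> o. Result: 'efo'.

efo


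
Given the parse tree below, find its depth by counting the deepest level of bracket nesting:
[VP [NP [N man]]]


Count bracket nesting levels:
'[' at pos 0: depth = 1
'[' at pos 4: depth = 2
'[' at pos 8: depth = 3
Maximum depth reached: 3

3


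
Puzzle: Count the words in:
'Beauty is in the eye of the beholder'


Split into words: Beauty | is | in | the | eye | of | the | beholder = 8 words.

8


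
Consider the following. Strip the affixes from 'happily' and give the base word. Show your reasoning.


Remove suffix '-ly' from 'happily' to get root 'happy'.

happy


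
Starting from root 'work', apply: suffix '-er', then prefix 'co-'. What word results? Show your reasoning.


Step 1: Add suffix '-er' to 'work' = 'worker'
Step 2: Add prefix 'co-' to 'worker' = 'coworker'

coworker


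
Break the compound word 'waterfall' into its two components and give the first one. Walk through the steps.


Split 'waterfall' into 'water' + 'fall'. The first part is 'water'.

water


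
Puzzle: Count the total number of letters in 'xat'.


Spell out 'xat' and number each letter: x(1), a(2), t(3). Total: 3 letters.

3


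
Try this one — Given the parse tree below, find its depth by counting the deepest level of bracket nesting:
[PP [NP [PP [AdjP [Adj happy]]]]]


Count bracket nesting levels:
'[' at pos 0: depth = 1
'[' at pos 4: depth = 2
'[' at pos 8: depth = 3
'[' at pos 12: depth = 4
'[' at pos 18: depth = 5
Maximum depth reached: 5

5


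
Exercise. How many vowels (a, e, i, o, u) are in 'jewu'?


Vowels in 'jewu': e, u = 2 vowels.

2


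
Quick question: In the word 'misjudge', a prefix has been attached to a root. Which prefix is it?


The word 'misjudge' = 'mis' (prefix) + 'judge' (root). The prefix is 'mis'.

mis


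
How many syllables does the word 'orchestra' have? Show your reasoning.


Break 'orchestra' into syllables: or-ches-tra -> or | ches | tra = 3 syllables

3 syllables


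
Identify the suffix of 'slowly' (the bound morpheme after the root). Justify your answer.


The word 'slowly' = 'slow' (root) + '-ly' (suffix). The suffix is '-ly'.

ly


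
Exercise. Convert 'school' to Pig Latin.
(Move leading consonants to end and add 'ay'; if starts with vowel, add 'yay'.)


'school': move consonant cluster 'sch' to end and add 'ay': 'oolschay'.

oolschay


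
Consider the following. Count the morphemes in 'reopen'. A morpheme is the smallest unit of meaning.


Decomposition: re- (prefix) + open (root) = 2 morpheme(s)

2 morphemes


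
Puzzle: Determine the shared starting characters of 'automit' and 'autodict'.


Compare from the start: 4 characters match: 'auto'. Mismatch at position 5: 'm' vs 'd'.

auto


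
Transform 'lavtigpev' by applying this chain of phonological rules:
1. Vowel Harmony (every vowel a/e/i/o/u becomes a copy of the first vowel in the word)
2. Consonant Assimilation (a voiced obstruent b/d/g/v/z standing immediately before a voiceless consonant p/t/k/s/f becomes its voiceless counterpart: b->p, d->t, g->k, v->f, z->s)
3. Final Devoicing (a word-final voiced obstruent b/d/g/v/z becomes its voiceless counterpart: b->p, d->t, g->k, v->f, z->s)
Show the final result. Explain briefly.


Starting form: 'lavtigpev'
Rule 1: Vowel Harmony: all vowels become 'a' (matching first vowel). 'lavtigpev' -> 'lavtagpav'
Rule 2: Consonant Assimilation: voiced obstruent before voiceless consonant becomes voiceless ('vt' -> 'ft', 'gp' -> 'kp'). 'lavtagpav' -> 'laftakpav'
Rule 3: Final Devoicing: word-final voiced obstruent 'v' becomes voiceless 'f'. 'laftakpav' -> 'laftakpaf'
Final form: 'laftakpaf'

laftakpaf


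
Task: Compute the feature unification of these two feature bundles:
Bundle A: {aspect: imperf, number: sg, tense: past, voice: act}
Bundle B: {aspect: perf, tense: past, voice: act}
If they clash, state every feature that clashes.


Compare features:
aspect: A=imperf vs B=perf -> CLASH
number: A=sg vs B=_ -> unified: sg
tense: A=past vs B=past -> unified: past
voice: A=act vs B=act -> unified: act
Clash detected on feature 'aspect' (imperf vs perf); unification fails.

CLASH on 'aspect' (imperf vs perf)


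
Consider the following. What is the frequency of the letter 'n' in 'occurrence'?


Letter 'n' in 'occurrence': found at position(s) 8 = 1 occurrence(s).

1


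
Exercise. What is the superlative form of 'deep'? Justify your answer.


Apply superlative formation (add -est): 'deep' -> 'deepest'.

deepest


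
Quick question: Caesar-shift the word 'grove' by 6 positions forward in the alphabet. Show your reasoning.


Shift each letter by 6: g -> m, r -> x, o -> u, v -> b, e -> k. Result: 'mxubk'.

mxubk


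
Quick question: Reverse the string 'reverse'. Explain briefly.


Reverse 'reverse' character by character: 'esrever'.

esrever


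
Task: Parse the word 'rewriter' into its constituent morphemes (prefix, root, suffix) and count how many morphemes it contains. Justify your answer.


Step 1: Identify prefix: 're' (meaning: again)
Step 2: Identify root: 'write'
Step 3: Identify suffix(es): 'er'
Decomposition: re- (prefix: again) + write (root) + -er (suffix: one who)
Total morphemes: 3

3 morphemes (re- (prefix: again) + write (root) + -er (suffix: one who))


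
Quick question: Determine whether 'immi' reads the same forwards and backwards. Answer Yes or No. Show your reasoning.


Forward: 'immi'
Reversed: 'immi'
They are identical.

Yes


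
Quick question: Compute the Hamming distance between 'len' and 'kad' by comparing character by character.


Alignment:
Position 1: 'l' vs 'k' = DIFFER
Position 2: 'e' vs 'a' = DIFFER
Position 3: 'n' vs 'd' = DIFFER
Total differences: 3

3


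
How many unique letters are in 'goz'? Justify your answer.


Unique letters in 'goz': {g, o, z} = 3 distinct letters.

3


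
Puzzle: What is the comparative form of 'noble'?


Apply comparative formation (ends in e: add -r): 'noble' -> 'nobler'.

nobler


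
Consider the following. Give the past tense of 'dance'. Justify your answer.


Apply rule: Add -d (word ends in -e). 'dance' becomes 'danced'.

danced


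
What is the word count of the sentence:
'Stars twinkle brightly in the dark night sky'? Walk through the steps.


Split into words: Stars | twinkle | brightly | in | the | dark | night | sky = 8 words.

8


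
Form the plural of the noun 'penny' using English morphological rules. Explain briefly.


Apply rule: Change -y to -ies (consonant + y). 'penny' becomes 'pennies'.

pennies


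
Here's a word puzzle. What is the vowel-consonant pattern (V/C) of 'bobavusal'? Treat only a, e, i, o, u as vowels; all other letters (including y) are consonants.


Letter mapping: b = C, o = V, b = C, a = V, v = C, u = V, s = C, a = V, l = C.

CVCVCVCVC


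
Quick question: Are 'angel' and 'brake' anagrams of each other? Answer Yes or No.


Sorted letters of 'angel': 'aegln'
Sorted letters of 'brake': 'abekr'
They do not match.

No


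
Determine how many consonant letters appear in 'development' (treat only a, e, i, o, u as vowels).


Consonants in 'development': d, v, l, p, m, n, t = 7 consonants.

7


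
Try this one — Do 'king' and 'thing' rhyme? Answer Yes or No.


Rime (stressed vowel + following sounds) of 'king': -ing = /ɪŋ/
Rime of 'thing': -ing = /ɪŋ/
/ɪŋ/ and /ɪŋ/ are the same ending sound, so the words rhyme.

Yes


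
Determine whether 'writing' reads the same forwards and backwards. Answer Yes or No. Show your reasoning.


Forward: 'writing'
Reversed: 'gnitirw'
They differ.

No


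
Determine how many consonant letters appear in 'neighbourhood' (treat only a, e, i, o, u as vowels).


Consonants in 'neighbourhood': n, g, h, b, r, h, d = 7 consonants.

7


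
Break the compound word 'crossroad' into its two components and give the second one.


Split 'crossroad' into 'cross' + 'road'. The second part is 'road'.

road


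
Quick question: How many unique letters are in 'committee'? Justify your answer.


Unique letters in 'committee': {c, e, i, m, o, t} = 6 distinct letters.

6


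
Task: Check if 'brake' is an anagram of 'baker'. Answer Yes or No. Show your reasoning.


Sorted letters of 'brake': 'abekr'
Sorted letters of 'baker': 'abekr'
They match.

Yes


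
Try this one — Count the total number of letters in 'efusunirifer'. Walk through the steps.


Spell out 'efusunirifer' and number each letter: e(1), f(2), u(3), s(4), u(5), n(6), i(7), r(8), i(9), f(10), e(11), r(12). Total: 12 letters.

12


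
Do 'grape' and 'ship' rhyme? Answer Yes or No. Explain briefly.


Rime (stressed vowel + following sounds) of 'grape': -ape = /eɪp/
Rime of 'ship': -ip = /ɪp/
/eɪp/ and /ɪp/ are different ending sounds, so the words do not rhyme.

No


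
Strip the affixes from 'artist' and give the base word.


Remove suffix '-ist' from 'artist' to get root 'art'.

art


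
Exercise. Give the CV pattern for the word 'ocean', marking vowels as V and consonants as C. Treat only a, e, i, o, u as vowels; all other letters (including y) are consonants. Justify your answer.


Letter mapping: o = V, c = C, e = V, a = V, n = C.

VCVVC


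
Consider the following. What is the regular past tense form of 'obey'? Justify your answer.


Apply rule: Add -ed. 'obey' becomes 'obeyed'.

obeyed


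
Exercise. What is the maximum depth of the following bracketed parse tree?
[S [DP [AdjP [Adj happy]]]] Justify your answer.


Count bracket nesting levels:
'[' at pos 0: depth = 1
'[' at pos 3: depth = 2
'[' at pos 7: depth = 3
'[' at pos 13: depth = 4
Maximum depth reached: 4

4


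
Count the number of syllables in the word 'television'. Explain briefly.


Break 'television' into syllables: tel-e-vi-sion -> tel | e | vi | sion = 4 syllables

4 syllables


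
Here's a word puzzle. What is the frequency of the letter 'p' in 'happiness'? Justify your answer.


Letter 'p' in 'happiness': found at position(s) 3, 4 = 2 occurrence(s).

2


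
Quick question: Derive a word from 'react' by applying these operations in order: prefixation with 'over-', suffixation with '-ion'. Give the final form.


Step 1: Add prefix 'over-' to 'react' = 'overreact'
Step 2: Add suffix '-ion' to 'overreact' = 'overreaction'

overreaction


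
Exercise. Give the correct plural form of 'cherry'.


Apply rule: Change -y to -ies (consonant + y). 'cherry' becomes 'cherries'.

cherries


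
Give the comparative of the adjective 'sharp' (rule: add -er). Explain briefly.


Apply comparative formation (add -er): 'sharp' -> 'sharper'.

sharper


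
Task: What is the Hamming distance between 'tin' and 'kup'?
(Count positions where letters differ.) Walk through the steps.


Alignment:
Position 1: 't' vs 'k' = DIFFER
Position 2: 'i' vs 'u' = DIFFER
Position 3: 'n' vs 'p' = DIFFER
Total differences: 3

3


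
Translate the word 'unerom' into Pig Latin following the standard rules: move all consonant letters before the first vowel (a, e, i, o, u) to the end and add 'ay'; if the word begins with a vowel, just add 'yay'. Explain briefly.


'unerom' starts with a vowel, so add 'yay': 'uneromyay'.

uneromyay


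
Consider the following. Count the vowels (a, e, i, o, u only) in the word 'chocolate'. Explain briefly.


Vowels in 'chocolate': o, o, a, e = 4 vowels.

4


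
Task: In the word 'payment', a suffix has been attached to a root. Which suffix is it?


The word 'payment' = 'pay' (root) + '-ment' (suffix). The suffix is '-ment'.

ment


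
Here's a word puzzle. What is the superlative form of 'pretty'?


Apply superlative formation (consonant + y: change y to i, add -est): 'pretty' -> 'prettiest'.

prettiest


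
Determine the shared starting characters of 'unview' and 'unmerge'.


Compare from the start: 2 characters match: 'un'. Mismatch at position 3: 'v' vs 'm'.

un


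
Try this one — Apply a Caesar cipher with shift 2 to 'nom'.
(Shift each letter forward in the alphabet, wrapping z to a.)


Shift each letter by 2: n -> p, o -> q, m -> o. Result: 'pqo'.

pqo


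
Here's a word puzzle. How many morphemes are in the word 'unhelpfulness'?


Decomposition: un- (prefix) + help (root) + -ful (suffix) + -ness (suffix) = 4 morpheme(s)

4 morphemes


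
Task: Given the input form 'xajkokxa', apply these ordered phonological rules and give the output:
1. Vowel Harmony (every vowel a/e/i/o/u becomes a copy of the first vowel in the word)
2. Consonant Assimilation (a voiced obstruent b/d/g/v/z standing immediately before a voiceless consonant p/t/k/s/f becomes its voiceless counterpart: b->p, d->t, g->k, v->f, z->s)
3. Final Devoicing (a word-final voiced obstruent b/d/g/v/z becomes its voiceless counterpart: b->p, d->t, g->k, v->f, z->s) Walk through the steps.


Starting form: 'xajkokxa'
Rule 1: Vowel Harmony: all vowels become 'a' (matching first vowel). 'xajkokxa' -> 'xajkakxa'
Rule 2: Consonant Assimilation: no voiced obstruent (b/d/g/v/z) stands immediately before a voiceless consonant (p/t/k/s/f). No change.
Rule 3: Final Devoicing: the word ends in the vowel 'a', not a consonant. No change.
Final form: 'xajkakxa'

xajkakxa


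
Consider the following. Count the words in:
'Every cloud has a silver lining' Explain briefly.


Split into words: Every | cloud | has | a | silver | lining = 6 words.

6


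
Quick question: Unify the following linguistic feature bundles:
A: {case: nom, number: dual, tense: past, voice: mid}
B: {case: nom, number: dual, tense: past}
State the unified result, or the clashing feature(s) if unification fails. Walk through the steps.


Compare features:
case: A=nom vs B=nom -> unified: nom
number: A=dual vs B=dual -> unified: dual
tense: A=past vs B=past -> unified: past
voice: A=mid vs B=_ -> unified: mid
No clashes found.

Unified: {case: nom, number: dual, tense: past, voice: mid}


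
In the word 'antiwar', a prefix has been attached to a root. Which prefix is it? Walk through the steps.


The word 'antiwar' = 'anti' (prefix) + 'war' (root). The prefix is 'anti'.

anti


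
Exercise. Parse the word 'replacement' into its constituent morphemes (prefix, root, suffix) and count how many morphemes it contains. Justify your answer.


Step 1: Identify prefix: 're' (meaning: again)
Step 2: Identify root: 'place'
Step 3: Identify suffix(es): 'ment'
Decomposition: re- (prefix: again) + place (root) + -ment (suffix: action/result)
Total morphemes: 3

3 morphemes (re- (prefix: again) + place (root) + -ment (suffix: action/result))


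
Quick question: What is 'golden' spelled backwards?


Reverse 'golden' character by character: 'nedlog'.

nedlog
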